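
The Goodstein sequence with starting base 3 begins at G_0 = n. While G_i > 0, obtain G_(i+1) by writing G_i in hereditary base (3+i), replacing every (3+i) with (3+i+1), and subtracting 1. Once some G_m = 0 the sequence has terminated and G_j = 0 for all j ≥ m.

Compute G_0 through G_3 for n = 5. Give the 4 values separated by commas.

5, 5, 5, 5

(0) 5|_3 = 3 + 2 ↦ 4 + 2|_4 = 6 ⇒ 5
(1) 5|_4 = 4 + 1 ↦ 5 + 1|_5 = 6 ⇒ 5
(2) 5|_5 = 5 ↦ 6|_6 = 6 ⇒ 5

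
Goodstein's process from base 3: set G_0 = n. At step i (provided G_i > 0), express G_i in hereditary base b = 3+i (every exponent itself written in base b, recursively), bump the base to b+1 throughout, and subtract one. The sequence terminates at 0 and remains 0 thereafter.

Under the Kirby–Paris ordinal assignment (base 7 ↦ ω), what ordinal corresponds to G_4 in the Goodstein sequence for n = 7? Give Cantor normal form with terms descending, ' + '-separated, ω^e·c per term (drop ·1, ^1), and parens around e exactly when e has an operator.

ω + 2

[0] 7 ≡ 2·3 + 1 (base 3). Lift 4: 9. −1: 8.
[1] 8 ≡ 2·4 (base 4). Lift 5: 10. −1: 9.
[2] 9 ≡ 5 + 4 (base 5). Lift 6: 10. −1: 9.
[3] 9 ≡ 6 + 3 (base 6). Lift 7: 10. −1: 9.
[4] 9 ≡ 7 + 2 (base 7). Lift 8: 10. −1: 9.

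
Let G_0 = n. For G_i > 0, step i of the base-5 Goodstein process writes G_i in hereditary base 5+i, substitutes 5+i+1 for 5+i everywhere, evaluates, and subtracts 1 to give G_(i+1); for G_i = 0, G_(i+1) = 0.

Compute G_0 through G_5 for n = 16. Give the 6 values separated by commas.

base 5: 16 = 3·5 + 1; at 6: 3·6 + 1 = 19; next = 18
base 6: 18 = 3·6; at 7: 3·7 = 21; next = 20
base 7: 20 = 2·7 + 6; at 8: 2·8 + 6 = 22; next = 21
base 8: 21 = 2·8 + 5; at 9: 2·9 + 5 = 23; next = 22
base 9: 22 = 2·9 + 4; at 10: 2·10 + 4 = 24; next = 23

16, 18, 20, 21, 22, 23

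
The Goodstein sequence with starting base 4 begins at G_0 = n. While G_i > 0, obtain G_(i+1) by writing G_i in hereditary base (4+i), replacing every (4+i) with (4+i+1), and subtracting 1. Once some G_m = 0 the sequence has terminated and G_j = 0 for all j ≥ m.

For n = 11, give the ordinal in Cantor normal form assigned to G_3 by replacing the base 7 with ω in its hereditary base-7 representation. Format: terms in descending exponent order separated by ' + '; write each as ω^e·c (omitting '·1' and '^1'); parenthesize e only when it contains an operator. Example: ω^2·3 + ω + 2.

ω·2

11 —HB4→ 2·4 + 3 —bump→ 2·5 + 3 = 13 —(−1)→ 12
12 —HB5→ 2·5 + 2 —bump→ 2·6 + 2 = 14 —(−1)→ 13
13 —HB6→ 2·6 + 1 —bump→ 2·7 + 1 = 15 —(−1)→ 14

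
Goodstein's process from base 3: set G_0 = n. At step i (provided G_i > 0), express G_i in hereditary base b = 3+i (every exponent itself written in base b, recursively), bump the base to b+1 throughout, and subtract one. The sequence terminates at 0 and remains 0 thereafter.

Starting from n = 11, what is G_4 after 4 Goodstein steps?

39

step 0: 11 = 3^2 + 2; sub 4 for 3: 4^2 + 2; = 18; G_1 = 18−1 = 17
step 1: 17 = 4^2 + 1; sub 5 for 4: 5^2 + 1; = 26; G_2 = 26−1 = 25
step 2: 25 = 5^2; sub 6 for 5: 6^2; = 36; G_3 = 36−1 = 35
step 3: 35 = 5·6 + 5; sub 7 for 6: 5·7 + 5; = 40; G_4 = 40−1 = 39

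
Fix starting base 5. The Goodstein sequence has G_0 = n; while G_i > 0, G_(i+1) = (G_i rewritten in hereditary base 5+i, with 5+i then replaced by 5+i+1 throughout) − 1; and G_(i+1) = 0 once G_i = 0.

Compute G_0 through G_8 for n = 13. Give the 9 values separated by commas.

13 —HB5→ 2·5 + 3 —bump→ 2·6 + 3 = 15 —(−1)→ 14
14 —HB6→ 2·6 + 2 —bump→ 2·7 + 2 = 16 —(−1)→ 15
15 —HB7→ 2·7 + 1 —bump→ 2·8 + 1 = 17 —(−1)→ 16
16 —HB8→ 2·8 —bump→ 2·9 = 18 —(−1)→ 17
17 —HB9→ 9 + 8 —bump→ 10 + 8 = 18 —(−1)→ 17
17 —HB10→ 10 + 7 —bump→ 11 + 7 = 18 —(−1)→ 17
17 —HB11→ 11 + 6 —bump→ 12 + 6 = 18 —(−1)→ 17
17 —HB12→ 12 + 5 —bump→ 13 + 5 = 18 —(−1)→ 17

13, 14, 15, 16, 17, 17, 17, 17, 17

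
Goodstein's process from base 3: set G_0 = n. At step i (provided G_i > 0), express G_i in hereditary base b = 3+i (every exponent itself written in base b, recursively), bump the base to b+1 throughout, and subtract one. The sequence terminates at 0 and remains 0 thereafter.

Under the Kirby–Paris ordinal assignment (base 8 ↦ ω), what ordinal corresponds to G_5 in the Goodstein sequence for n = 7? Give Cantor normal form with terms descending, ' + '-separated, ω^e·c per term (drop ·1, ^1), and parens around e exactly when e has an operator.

(0) 7|_3 = 2·3 + 1 ↦ 2·4 + 1|_4 = 9 ⇒ 8
(1) 8|_4 = 2·4 ↦ 2·5|_5 = 10 ⇒ 9
(2) 9|_5 = 5 + 4 ↦ 6 + 4|_6 = 10 ⇒ 9
(3) 9|_6 = 6 + 3 ↦ 7 + 3|_7 = 10 ⇒ 9
(4) 9|_7 = 7 + 2 ↦ 8 + 2|_8 = 10 ⇒ 9
(5) 9|_8 = 8 + 1 ↦ 9 + 1|_9 = 10 ⇒ 9

ω + 1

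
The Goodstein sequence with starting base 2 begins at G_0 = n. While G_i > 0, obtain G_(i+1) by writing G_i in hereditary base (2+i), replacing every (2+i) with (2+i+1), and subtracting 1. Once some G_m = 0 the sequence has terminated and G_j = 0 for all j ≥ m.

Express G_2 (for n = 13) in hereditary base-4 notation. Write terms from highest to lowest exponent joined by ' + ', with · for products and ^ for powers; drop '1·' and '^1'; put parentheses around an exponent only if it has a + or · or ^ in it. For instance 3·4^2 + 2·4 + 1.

step 0: 13 = 2^(2 + 1) + 2^2 + 1; sub 3 for 2: 3^(3 + 1) + 3^3 + 1; = 109; G_1 = 109−1 = 108
step 1: 108 = 3^(3 + 1) + 3^3; sub 4 for 3: 4^(4 + 1) + 4^4; = 1280; G_2 = 1280−1 = 1279
step 2: 1279 = 4^(4 + 1) + 3·4^3 + 3·4^2 + 3·4 + 3; sub 5 for 4: 5^(5 + 1) + 3·5^3 + 3·5^2 + 3·5 + 3; = 16093; G_3 = 16093−1 = 16092

4^(4 + 1) + 3·4^3 + 3·4^2 + 3·4 + 3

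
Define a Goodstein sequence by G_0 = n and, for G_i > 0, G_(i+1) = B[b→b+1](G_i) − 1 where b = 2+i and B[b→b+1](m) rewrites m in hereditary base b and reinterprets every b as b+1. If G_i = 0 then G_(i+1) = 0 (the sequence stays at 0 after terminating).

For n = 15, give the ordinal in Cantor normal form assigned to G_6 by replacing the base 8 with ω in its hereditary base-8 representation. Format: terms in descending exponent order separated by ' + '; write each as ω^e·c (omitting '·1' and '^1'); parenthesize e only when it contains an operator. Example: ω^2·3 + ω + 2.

ω^(ω + 1) + ω^7·7 + ω^6·7 + ω^5·7 + ω^4·7 + ω^3·7 + ω^2·7 + ω·7 + 7

(0) 15|_2 = 2^(2 + 1) + 2^2 + 2 + 1 ↦ 3^(3 + 1) + 3^3 + 3 + 1|_3 = 112 ⇒ 111
(1) 111|_3 = 3^(3 + 1) + 3^3 + 3 ↦ 4^(4 + 1) + 4^4 + 4|_4 = 1284 ⇒ 1283
(2) 1283|_4 = 4^(4 + 1) + 4^4 + 3 ↦ 5^(5 + 1) + 5^5 + 3|_5 = 18753 ⇒ 18752
(3) 18752|_5 = 5^(5 + 1) + 5^5 + 2 ↦ 6^(6 + 1) + 6^6 + 2|_6 = 326594 ⇒ 326593
(4) 326593|_6 = 6^(6 + 1) + 6^6 + 1 ↦ 7^(7 + 1) + 7^7 + 1|_7 = 6588345 ⇒ 6588344
(5) 6588344|_7 = 7^(7 + 1) + 7^7 ↦ 8^(8 + 1) + 8^8|_8 = 150994944 ⇒ 150994943
(6) 150994943|_8 = 8^(8 + 1) + 7·8^7 + 7·8^6 + 7·8^5 + 7·8^4 + 7·8^3 + 7·8^2 + 7·8 + 7 ↦ 9^(9 + 1) + 7·9^7 + 7·9^6 + 7·9^5 + 7·9^4 + 7·9^3 + 7·9^2 + 7·9 + 7|_9 = 3524450281 ⇒ 3524450280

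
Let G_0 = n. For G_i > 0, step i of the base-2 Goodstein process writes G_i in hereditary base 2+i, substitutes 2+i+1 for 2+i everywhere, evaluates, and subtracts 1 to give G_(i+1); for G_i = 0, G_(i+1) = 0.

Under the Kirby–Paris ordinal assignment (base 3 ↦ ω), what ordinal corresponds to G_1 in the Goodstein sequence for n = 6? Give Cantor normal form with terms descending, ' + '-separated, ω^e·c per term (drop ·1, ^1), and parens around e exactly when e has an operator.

ω^ω + 2

6 —HB2→ 2^2 + 2 —bump→ 3^3 + 3 = 30 —(−1)→ 29
29 —HB3→ 3^3 + 2 —bump→ 4^4 + 2 = 258 —(−1)→ 257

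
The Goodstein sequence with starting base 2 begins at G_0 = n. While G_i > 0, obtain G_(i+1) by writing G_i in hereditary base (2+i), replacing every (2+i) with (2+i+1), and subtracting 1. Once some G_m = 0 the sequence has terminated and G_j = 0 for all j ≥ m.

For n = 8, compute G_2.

553

G_0=8  [base 2] 2^(2 + 1)  →[2↦3]→  3^(3 + 1) = 81  −1 ⇒ G_1=80
G_1=80  [base 3] 2·3^3 + 2·3^2 + 2·3 + 2  →[3↦4]→  2·4^4 + 2·4^2 + 2·4 + 2 = 554  −1 ⇒ G_2=553
G_2=553  [base 4] 2·4^4 + 2·4^2 + 2·4 + 1  →[4↦5]→  2·5^5 + 2·5^2 + 2·5 + 1 = 6311  −1 ⇒ G_3=6310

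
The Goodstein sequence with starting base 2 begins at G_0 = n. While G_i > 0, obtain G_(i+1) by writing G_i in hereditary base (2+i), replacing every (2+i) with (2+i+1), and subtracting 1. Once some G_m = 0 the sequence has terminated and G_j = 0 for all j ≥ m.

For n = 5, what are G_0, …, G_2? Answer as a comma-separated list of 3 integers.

5, 27, 255

base 2: 5 = 2^2 + 1; at 3: 3^3 + 1 = 28; next = 27
base 3: 27 = 3^3; at 4: 4^4 = 256; next = 255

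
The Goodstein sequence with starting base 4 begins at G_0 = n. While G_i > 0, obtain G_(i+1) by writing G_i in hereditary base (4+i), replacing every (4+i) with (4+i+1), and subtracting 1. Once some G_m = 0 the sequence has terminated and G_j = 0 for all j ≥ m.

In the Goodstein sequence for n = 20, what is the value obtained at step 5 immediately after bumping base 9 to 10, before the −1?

100

i=0: 20 = 4^2 + 4 (b=4); 4→5: 5^2 + 5 = 30; 30−1 = 29
i=1: 29 = 5^2 + 4 (b=5); 5→6: 6^2 + 4 = 40; 40−1 = 39
i=2: 39 = 6^2 + 3 (b=6); 6→7: 7^2 + 3 = 52; 52−1 = 51
i=3: 51 = 7^2 + 2 (b=7); 7→8: 8^2 + 2 = 66; 66−1 = 65
i=4: 65 = 8^2 + 1 (b=8); 8→9: 9^2 + 1 = 82; 82−1 = 81
i=5: 81 = 9^2 (b=9); 9→10: 10^2 = 100; 100−1 = 99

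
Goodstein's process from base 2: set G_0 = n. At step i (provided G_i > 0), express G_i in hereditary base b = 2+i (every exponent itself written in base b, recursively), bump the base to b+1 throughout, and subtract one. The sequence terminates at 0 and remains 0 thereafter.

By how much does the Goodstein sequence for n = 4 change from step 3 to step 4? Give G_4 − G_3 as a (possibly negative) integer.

4 —HB2→ 2^2 —bump→ 3^3 = 27 —(−1)→ 26
26 —HB3→ 2·3^2 + 2·3 + 2 —bump→ 2·4^2 + 2·4 + 2 = 42 —(−1)→ 41
41 —HB4→ 2·4^2 + 2·4 + 1 —bump→ 2·5^2 + 2·5 + 1 = 61 —(−1)→ 60
60 —HB5→ 2·5^2 + 2·5 —bump→ 2·6^2 + 2·6 = 84 —(−1)→ 83

23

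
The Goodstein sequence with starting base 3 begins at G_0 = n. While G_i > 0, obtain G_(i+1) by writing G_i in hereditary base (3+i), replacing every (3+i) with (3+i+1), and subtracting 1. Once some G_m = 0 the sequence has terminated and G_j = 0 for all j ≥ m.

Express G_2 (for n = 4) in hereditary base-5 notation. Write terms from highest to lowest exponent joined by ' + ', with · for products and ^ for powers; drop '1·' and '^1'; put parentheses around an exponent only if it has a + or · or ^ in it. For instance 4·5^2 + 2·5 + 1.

step 0: 4 = 3 + 1; sub 4 for 3: 4 + 1; = 5; G_1 = 5−1 = 4
step 1: 4 = 4; sub 5 for 4: 5; = 5; G_2 = 5−1 = 4
step 2: 4 = 4; sub 6 for 5: 4; = 4; G_3 = 4−1 = 3

4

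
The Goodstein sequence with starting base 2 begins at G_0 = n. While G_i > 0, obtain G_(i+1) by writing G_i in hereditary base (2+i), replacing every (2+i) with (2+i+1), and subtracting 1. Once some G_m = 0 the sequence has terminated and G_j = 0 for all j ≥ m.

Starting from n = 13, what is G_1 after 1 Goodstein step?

base 2: 13 = 2^(2 + 1) + 2^2 + 1; at 3: 3^(3 + 1) + 3^3 + 1 = 109; next = 108
base 3: 108 = 3^(3 + 1) + 3^3; at 4: 4^(4 + 1) + 4^4 = 1280; next = 1279

108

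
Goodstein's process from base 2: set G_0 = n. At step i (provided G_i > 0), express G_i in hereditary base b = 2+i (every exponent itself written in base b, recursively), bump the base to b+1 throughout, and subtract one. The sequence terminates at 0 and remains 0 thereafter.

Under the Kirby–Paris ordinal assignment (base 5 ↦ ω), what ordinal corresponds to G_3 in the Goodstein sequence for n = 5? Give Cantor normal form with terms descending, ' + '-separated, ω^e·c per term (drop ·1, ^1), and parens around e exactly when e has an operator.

G_0 = 5. HB_2(5) = 2^2 + 1. Bump = 28. G_1 = 27.
G_1 = 27. HB_3(27) = 3^3. Bump = 256. G_2 = 255.
G_2 = 255. HB_4(255) = 3·4^3 + 3·4^2 + 3·4 + 3. Bump = 468. G_3 = 467.
G_3 = 467. HB_5(467) = 3·5^3 + 3·5^2 + 3·5 + 2. Bump = 776. G_4 = 775.

ω^3·3 + ω^2·3 + ω·3 + 2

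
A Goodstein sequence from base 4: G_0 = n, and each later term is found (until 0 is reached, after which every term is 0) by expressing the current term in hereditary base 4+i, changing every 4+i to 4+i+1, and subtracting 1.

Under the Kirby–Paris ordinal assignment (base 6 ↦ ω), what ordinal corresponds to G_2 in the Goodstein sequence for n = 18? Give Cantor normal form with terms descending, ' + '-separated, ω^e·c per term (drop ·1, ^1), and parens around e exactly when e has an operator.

ω^2

[0] 18 ≡ 4^2 + 2 (base 4). Lift 5: 27. −1: 26.
[1] 26 ≡ 5^2 + 1 (base 5). Lift 6: 37. −1: 36.
[2] 36 ≡ 6^2 (base 6). Lift 7: 49. −1: 48.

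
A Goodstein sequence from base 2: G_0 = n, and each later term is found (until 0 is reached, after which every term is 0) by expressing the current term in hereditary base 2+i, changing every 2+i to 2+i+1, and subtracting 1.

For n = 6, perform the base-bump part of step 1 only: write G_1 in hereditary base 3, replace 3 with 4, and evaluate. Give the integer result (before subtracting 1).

G_0=6  [base 2] 2^2 + 2  →[2↦3]→  3^3 + 3 = 30  −1 ⇒ G_1=29
G_1=29  [base 3] 3^3 + 2  →[3↦4]→  4^4 + 2 = 258  −1 ⇒ G_2=257

258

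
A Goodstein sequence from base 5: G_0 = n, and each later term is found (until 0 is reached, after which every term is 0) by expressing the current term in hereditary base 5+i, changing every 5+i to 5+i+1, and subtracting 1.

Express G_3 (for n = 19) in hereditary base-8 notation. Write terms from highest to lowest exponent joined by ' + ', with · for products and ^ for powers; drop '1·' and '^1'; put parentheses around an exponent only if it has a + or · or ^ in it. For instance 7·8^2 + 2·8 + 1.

base 5: 19 = 3·5 + 4; at 6: 3·6 + 4 = 22; next = 21
base 6: 21 = 3·6 + 3; at 7: 3·7 + 3 = 24; next = 23
base 7: 23 = 3·7 + 2; at 8: 3·8 + 2 = 26; next = 25
base 8: 25 = 3·8 + 1; at 9: 3·9 + 1 = 28; next = 27

3·8 + 1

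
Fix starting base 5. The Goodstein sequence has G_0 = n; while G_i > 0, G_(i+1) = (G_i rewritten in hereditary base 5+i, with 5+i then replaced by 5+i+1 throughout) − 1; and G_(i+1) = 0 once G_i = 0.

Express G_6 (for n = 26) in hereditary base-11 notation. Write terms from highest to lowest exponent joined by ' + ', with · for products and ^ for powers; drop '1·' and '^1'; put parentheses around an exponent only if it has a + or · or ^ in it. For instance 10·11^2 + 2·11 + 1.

6·11 + 2

(0) 26|_5 = 5^2 + 1 ↦ 6^2 + 1|_6 = 37 ⇒ 36
(1) 36|_6 = 6^2 ↦ 7^2|_7 = 49 ⇒ 48
(2) 48|_7 = 6·7 + 6 ↦ 6·8 + 6|_8 = 54 ⇒ 53
(3) 53|_8 = 6·8 + 5 ↦ 6·9 + 5|_9 = 59 ⇒ 58
(4) 58|_9 = 6·9 + 4 ↦ 6·10 + 4|_10 = 64 ⇒ 63
(5) 63|_10 = 6·10 + 3 ↦ 6·11 + 3|_11 = 69 ⇒ 68
(6) 68|_11 = 6·11 + 2 ↦ 6·12 + 2|_12 = 74 ⇒ 73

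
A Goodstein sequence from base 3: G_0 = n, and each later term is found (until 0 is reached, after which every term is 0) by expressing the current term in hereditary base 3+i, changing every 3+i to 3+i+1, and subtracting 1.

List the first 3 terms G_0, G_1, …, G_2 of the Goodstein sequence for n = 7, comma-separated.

7, 8, 9

i=0: 7 = 2·3 + 1 (b=3); 3→4: 2·4 + 1 = 9; 9−1 = 8
i=1: 8 = 2·4 (b=4); 4→5: 2·5 = 10; 10−1 = 9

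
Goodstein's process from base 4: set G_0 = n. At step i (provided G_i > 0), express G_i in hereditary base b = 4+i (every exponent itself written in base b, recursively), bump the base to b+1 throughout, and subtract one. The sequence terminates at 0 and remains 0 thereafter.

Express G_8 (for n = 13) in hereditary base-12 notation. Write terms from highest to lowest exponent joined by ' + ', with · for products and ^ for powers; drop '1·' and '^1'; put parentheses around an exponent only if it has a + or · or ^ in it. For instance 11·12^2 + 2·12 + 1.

12 + 11

[0] 13 ≡ 3·4 + 1 (base 4). Lift 5: 16. −1: 15.
[1] 15 ≡ 3·5 (base 5). Lift 6: 18. −1: 17.
[2] 17 ≡ 2·6 + 5 (base 6). Lift 7: 19. −1: 18.
[3] 18 ≡ 2·7 + 4 (base 7). Lift 8: 20. −1: 19.
[4] 19 ≡ 2·8 + 3 (base 8). Lift 9: 21. −1: 20.
[5] 20 ≡ 2·9 + 2 (base 9). Lift 10: 22. −1: 21.
[6] 21 ≡ 2·10 + 1 (base 10). Lift 11: 23. −1: 22.
[7] 22 ≡ 2·11 (base 11). Lift 12: 24. −1: 23.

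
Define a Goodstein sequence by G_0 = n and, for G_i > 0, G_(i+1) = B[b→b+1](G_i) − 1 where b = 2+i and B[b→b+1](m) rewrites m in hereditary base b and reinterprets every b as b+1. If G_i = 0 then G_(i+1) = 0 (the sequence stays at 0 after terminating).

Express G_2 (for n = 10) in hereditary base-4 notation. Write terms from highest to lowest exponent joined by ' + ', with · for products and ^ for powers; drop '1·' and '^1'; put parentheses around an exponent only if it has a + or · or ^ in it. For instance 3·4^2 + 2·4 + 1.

4^(4 + 1) + 1

G_0 = 10. HB_2(10) = 2^(2 + 1) + 2. Bump = 84. G_1 = 83.
G_1 = 83. HB_3(83) = 3^(3 + 1) + 2. Bump = 1026. G_2 = 1025.
G_2 = 1025. HB_4(1025) = 4^(4 + 1) + 1. Bump = 15626. G_3 = 15625.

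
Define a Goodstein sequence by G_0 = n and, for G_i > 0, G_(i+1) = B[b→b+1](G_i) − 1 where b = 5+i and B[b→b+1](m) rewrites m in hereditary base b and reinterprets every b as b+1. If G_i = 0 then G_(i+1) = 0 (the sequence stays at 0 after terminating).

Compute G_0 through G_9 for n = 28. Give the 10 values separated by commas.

[0] 28 ≡ 5^2 + 3 (base 5). Lift 6: 39. −1: 38.
[1] 38 ≡ 6^2 + 2 (base 6). Lift 7: 51. −1: 50.
[2] 50 ≡ 7^2 + 1 (base 7). Lift 8: 65. −1: 64.
[3] 64 ≡ 8^2 (base 8). Lift 9: 81. −1: 80.
[4] 80 ≡ 8·9 + 8 (base 9). Lift 10: 88. −1: 87.
[5] 87 ≡ 8·10 + 7 (base 10). Lift 11: 95. −1: 94.
[6] 94 ≡ 8·11 + 6 (base 11). Lift 12: 102. −1: 101.
[7] 101 ≡ 8·12 + 5 (base 12). Lift 13: 109. −1: 108.
[8] 108 ≡ 8·13 + 4 (base 13). Lift 14: 116. −1: 115.

28, 38, 50, 64, 80, 87, 94, 101, 108, 115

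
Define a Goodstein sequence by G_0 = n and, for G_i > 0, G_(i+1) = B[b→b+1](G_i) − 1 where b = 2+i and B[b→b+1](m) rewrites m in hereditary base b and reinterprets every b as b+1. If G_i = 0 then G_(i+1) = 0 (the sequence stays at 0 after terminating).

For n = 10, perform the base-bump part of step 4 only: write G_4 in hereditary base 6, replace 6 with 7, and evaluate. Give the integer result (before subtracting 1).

G_0 = 10. HB_2(10) = 2^(2 + 1) + 2. Bump = 84. G_1 = 83.
G_1 = 83. HB_3(83) = 3^(3 + 1) + 2. Bump = 1026. G_2 = 1025.
G_2 = 1025. HB_4(1025) = 4^(4 + 1) + 1. Bump = 15626. G_3 = 15625.
G_3 = 15625. HB_5(15625) = 5^(5 + 1). Bump = 279936. G_4 = 279935.

4215755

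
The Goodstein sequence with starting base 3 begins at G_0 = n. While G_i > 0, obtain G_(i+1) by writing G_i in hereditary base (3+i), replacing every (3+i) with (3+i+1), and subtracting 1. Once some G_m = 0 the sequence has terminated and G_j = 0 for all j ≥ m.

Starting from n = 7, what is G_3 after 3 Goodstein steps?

i=0: 7 = 2·3 + 1 (b=3); 3→4: 2·4 + 1 = 9; 9−1 = 8
i=1: 8 = 2·4 (b=4); 4→5: 2·5 = 10; 10−1 = 9
i=2: 9 = 5 + 4 (b=5); 5→6: 6 + 4 = 10; 10−1 = 9
i=3: 9 = 6 + 3 (b=6); 6→7: 7 + 3 = 10; 10−1 = 9

9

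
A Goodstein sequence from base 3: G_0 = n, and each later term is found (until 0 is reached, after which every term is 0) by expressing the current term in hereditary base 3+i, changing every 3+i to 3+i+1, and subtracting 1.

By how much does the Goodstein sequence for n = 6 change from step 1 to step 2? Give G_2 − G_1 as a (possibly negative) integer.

[0] 6 ≡ 2·3 (base 3). Lift 4: 8. −1: 7.
[1] 7 ≡ 4 + 3 (base 4). Lift 5: 8. −1: 7.

0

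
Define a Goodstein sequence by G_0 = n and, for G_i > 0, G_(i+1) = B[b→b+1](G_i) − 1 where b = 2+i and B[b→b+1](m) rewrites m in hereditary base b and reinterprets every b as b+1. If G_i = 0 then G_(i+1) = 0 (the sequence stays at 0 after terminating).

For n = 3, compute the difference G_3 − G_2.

i=0: 3 = 2 + 1 (b=2); 2→3: 3 + 1 = 4; 4−1 = 3
i=1: 3 = 3 (b=3); 3→4: 4 = 4; 4−1 = 3
i=2: 3 = 3 (b=4); 4→5: 3 = 3; 3−1 = 2

-1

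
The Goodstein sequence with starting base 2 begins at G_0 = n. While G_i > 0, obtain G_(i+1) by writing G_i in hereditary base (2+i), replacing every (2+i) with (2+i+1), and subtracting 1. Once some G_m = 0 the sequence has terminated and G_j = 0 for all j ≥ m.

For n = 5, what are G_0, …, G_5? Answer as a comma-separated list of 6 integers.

5, 27, 255, 467, 775, 1197

G_0 = 5. HB_2(5) = 2^2 + 1. Bump = 28. G_1 = 27.
G_1 = 27. HB_3(27) = 3^3. Bump = 256. G_2 = 255.
G_2 = 255. HB_4(255) = 3·4^3 + 3·4^2 + 3·4 + 3. Bump = 468. G_3 = 467.
G_3 = 467. HB_5(467) = 3·5^3 + 3·5^2 + 3·5 + 2. Bump = 776. G_4 = 775.
G_4 = 775. HB_6(775) = 3·6^3 + 3·6^2 + 3·6 + 1. Bump = 1198. G_5 = 1197.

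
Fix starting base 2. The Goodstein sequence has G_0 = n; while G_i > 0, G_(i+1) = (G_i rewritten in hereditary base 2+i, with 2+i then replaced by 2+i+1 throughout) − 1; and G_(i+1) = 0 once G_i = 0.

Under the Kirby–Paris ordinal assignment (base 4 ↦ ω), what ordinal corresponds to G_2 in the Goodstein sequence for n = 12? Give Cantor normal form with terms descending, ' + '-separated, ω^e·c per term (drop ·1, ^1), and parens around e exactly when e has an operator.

step 0: 12 = 2^(2 + 1) + 2^2; sub 3 for 2: 3^(3 + 1) + 3^3; = 108; G_1 = 108−1 = 107
step 1: 107 = 3^(3 + 1) + 2·3^2 + 2·3 + 2; sub 4 for 3: 4^(4 + 1) + 2·4^2 + 2·4 + 2; = 1066; G_2 = 1066−1 = 1065
step 2: 1065 = 4^(4 + 1) + 2·4^2 + 2·4 + 1; sub 5 for 4: 5^(5 + 1) + 2·5^2 + 2·5 + 1; = 15686; G_3 = 15686−1 = 15685

ω^(ω + 1) + ω^2·2 + ω·2 + 1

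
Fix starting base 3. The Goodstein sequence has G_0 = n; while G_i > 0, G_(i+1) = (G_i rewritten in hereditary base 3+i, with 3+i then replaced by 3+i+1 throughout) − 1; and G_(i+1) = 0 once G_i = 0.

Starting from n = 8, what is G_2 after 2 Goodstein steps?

(0) 8|_3 = 2·3 + 2 ↦ 2·4 + 2|_4 = 10 ⇒ 9
(1) 9|_4 = 2·4 + 1 ↦ 2·5 + 1|_5 = 11 ⇒ 10
(2) 10|_5 = 2·5 ↦ 2·6|_6 = 12 ⇒ 11

10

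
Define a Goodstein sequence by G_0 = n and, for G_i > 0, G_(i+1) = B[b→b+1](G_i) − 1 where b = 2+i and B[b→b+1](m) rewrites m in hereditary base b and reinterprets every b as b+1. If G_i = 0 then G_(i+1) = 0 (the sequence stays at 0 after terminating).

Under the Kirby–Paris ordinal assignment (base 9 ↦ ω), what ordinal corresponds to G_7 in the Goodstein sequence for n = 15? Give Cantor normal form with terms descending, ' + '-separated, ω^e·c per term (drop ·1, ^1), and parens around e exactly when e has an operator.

ω^(ω + 1) + ω^7·7 + ω^6·7 + ω^5·7 + ω^4·7 + ω^3·7 + ω^2·7 + ω·7 + 6

G_0=15  [base 2] 2^(2 + 1) + 2^2 + 2 + 1  →[2↦3]→  3^(3 + 1) + 3^3 + 3 + 1 = 112  −1 ⇒ G_1=111
G_1=111  [base 3] 3^(3 + 1) + 3^3 + 3  →[3↦4]→  4^(4 + 1) + 4^4 + 4 = 1284  −1 ⇒ G_2=1283
G_2=1283  [base 4] 4^(4 + 1) + 4^4 + 3  →[4↦5]→  5^(5 + 1) + 5^5 + 3 = 18753  −1 ⇒ G_3=18752
G_3=18752  [base 5] 5^(5 + 1) + 5^5 + 2  →[5↦6]→  6^(6 + 1) + 6^6 + 2 = 326594  −1 ⇒ G_4=326593
G_4=326593  [base 6] 6^(6 + 1) + 6^6 + 1  →[6↦7]→  7^(7 + 1) + 7^7 + 1 = 6588345  −1 ⇒ G_5=6588344
G_5=6588344  [base 7] 7^(7 + 1) + 7^7  →[7↦8]→  8^(8 + 1) + 8^8 = 150994944  −1 ⇒ G_6=150994943
G_6=150994943  [base 8] 8^(8 + 1) + 7·8^7 + 7·8^6 + 7·8^5 + 7·8^4 + 7·8^3 + 7·8^2 + 7·8 + 7  →[8↦9]→  9^(9 + 1) + 7·9^7 + 7·9^6 + 7·9^5 + 7·9^4 + 7·9^3 + 7·9^2 + 7·9 + 7 = 3524450281  −1 ⇒ G_7=3524450280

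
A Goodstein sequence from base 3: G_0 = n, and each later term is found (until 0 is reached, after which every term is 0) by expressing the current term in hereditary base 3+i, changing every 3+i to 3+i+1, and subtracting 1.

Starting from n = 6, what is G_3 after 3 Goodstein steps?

7

(0) 6|_3 = 2·3 ↦ 2·4|_4 = 8 ⇒ 7
(1) 7|_4 = 4 + 3 ↦ 5 + 3|_5 = 8 ⇒ 7
(2) 7|_5 = 5 + 2 ↦ 6 + 2|_6 = 8 ⇒ 7
(3) 7|_6 = 6 + 1 ↦ 7 + 1|_7 = 8 ⇒ 7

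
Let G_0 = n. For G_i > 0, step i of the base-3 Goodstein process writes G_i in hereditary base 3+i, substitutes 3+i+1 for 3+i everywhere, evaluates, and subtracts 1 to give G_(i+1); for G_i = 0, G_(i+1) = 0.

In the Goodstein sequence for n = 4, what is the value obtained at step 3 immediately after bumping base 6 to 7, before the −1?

3

(0) 4|_3 = 3 + 1 ↦ 4 + 1|_4 = 5 ⇒ 4
(1) 4|_4 = 4 ↦ 5|_5 = 5 ⇒ 4
(2) 4|_5 = 4 ↦ 4|_6 = 4 ⇒ 3
(3) 3|_6 = 3 ↦ 3|_7 = 3 ⇒ 2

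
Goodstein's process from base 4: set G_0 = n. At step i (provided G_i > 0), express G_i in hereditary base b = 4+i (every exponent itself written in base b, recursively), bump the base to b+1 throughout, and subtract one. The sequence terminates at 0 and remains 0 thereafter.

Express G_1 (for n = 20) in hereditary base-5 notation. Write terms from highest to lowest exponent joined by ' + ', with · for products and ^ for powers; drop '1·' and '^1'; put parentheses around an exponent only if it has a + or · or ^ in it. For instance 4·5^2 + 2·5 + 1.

[0] 20 ≡ 4^2 + 4 (base 4). Lift 5: 30. −1: 29.
[1] 29 ≡ 5^2 + 4 (base 5). Lift 6: 40. −1: 39.

5^2 + 4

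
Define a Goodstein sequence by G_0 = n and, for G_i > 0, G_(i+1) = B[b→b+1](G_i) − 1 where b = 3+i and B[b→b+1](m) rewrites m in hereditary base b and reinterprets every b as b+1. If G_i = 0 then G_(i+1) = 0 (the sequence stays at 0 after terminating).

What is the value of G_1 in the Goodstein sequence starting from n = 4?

4

step 0: 4 = 3 + 1; sub 4 for 3: 4 + 1; = 5; G_1 = 5−1 = 4
step 1: 4 = 4; sub 5 for 4: 5; = 5; G_2 = 5−1 = 4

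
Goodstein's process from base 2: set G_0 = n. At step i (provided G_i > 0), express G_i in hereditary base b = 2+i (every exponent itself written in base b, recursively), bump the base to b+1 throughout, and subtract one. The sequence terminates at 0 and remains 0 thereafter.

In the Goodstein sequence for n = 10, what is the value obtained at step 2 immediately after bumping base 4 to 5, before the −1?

[0] 10 ≡ 2^(2 + 1) + 2 (base 2). Lift 3: 84. −1: 83.
[1] 83 ≡ 3^(3 + 1) + 2 (base 3). Lift 4: 1026. −1: 1025.

15626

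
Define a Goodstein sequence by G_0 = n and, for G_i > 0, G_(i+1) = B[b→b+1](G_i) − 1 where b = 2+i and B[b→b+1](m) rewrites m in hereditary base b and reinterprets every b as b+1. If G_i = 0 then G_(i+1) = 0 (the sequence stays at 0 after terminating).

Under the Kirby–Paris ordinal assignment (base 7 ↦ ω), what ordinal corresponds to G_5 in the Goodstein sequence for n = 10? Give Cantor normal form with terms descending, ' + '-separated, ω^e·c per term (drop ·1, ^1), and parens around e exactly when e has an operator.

ω^ω·5 + ω^5·5 + ω^4·5 + ω^3·5 + ω^2·5 + ω·5 + 4

(0) 10|_2 = 2^(2 + 1) + 2 ↦ 3^(3 + 1) + 3|_3 = 84 ⇒ 83
(1) 83|_3 = 3^(3 + 1) + 2 ↦ 4^(4 + 1) + 2|_4 = 1026 ⇒ 1025
(2) 1025|_4 = 4^(4 + 1) + 1 ↦ 5^(5 + 1) + 1|_5 = 15626 ⇒ 15625
(3) 15625|_5 = 5^(5 + 1) ↦ 6^(6 + 1)|_6 = 279936 ⇒ 279935
(4) 279935|_6 = 5·6^6 + 5·6^5 + 5·6^4 + 5·6^3 + 5·6^2 + 5·6 + 5 ↦ 5·7^7 + 5·7^5 + 5·7^4 + 5·7^3 + 5·7^2 + 5·7 + 5|_7 = 4215755 ⇒ 4215754
(5) 4215754|_7 = 5·7^7 + 5·7^5 + 5·7^4 + 5·7^3 + 5·7^2 + 5·7 + 4 ↦ 5·8^8 + 5·8^5 + 5·8^4 + 5·8^3 + 5·8^2 + 5·8 + 4|_8 = 84073324 ⇒ 84073323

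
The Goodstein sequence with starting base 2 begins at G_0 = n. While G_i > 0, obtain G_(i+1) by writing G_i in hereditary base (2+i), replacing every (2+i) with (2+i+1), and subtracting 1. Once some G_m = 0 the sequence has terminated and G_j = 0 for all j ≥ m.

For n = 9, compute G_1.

81

G_0=9  [base 2] 2^(2 + 1) + 1  →[2↦3]→  3^(3 + 1) + 1 = 82  −1 ⇒ G_1=81
G_1=81  [base 3] 3^(3 + 1)  →[3↦4]→  4^(4 + 1) = 1024  −1 ⇒ G_2=1023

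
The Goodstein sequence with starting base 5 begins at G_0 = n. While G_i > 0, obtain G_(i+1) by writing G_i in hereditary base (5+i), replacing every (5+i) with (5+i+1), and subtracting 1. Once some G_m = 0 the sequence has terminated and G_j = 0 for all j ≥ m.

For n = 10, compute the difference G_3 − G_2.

(0) 10|_5 = 2·5 ↦ 2·6|_6 = 12 ⇒ 11
(1) 11|_6 = 6 + 5 ↦ 7 + 5|_7 = 12 ⇒ 11
(2) 11|_7 = 7 + 4 ↦ 8 + 4|_8 = 12 ⇒ 11

0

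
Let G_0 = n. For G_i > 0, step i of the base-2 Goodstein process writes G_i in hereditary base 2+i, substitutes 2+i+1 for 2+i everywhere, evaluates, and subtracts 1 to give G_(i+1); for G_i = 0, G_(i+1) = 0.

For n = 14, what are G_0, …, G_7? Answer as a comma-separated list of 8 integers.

G_0 = 14. HB_2(14) = 2^(2 + 1) + 2^2 + 2. Bump = 111. G_1 = 110.
G_1 = 110. HB_3(110) = 3^(3 + 1) + 3^3 + 2. Bump = 1282. G_2 = 1281.
G_2 = 1281. HB_4(1281) = 4^(4 + 1) + 4^4 + 1. Bump = 18751. G_3 = 18750.
G_3 = 18750. HB_5(18750) = 5^(5 + 1) + 5^5. Bump = 326592. G_4 = 326591.
G_4 = 326591. HB_6(326591) = 6^(6 + 1) + 5·6^5 + 5·6^4 + 5·6^3 + 5·6^2 + 5·6 + 5. Bump = 5862841. G_5 = 5862840.
G_5 = 5862840. HB_7(5862840) = 7^(7 + 1) + 5·7^5 + 5·7^4 + 5·7^3 + 5·7^2 + 5·7 + 4. Bump = 134404972. G_6 = 134404971.
G_6 = 134404971. HB_8(134404971) = 8^(8 + 1) + 5·8^5 + 5·8^4 + 5·8^3 + 5·8^2 + 5·8 + 3. Bump = 3487116549. G_7 = 3487116548.

14, 110, 1281, 18750, 326591, 5862840, 134404971, 3487116548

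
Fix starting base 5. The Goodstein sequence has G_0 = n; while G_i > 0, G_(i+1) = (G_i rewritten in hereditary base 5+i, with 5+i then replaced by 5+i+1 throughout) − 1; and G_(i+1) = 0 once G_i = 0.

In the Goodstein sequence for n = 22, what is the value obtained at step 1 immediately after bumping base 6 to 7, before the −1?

29

base 5: 22 = 4·5 + 2; at 6: 4·6 + 2 = 26; next = 25
base 6: 25 = 4·6 + 1; at 7: 4·7 + 1 = 29; next = 28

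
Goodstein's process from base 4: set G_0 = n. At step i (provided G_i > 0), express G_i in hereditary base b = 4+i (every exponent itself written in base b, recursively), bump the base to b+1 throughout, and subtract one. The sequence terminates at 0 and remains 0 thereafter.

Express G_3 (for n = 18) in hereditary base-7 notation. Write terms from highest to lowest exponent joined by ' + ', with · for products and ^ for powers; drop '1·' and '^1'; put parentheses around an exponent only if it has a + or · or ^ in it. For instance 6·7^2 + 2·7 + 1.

6·7 + 6

i=0: 18 = 4^2 + 2 (b=4); 4→5: 5^2 + 2 = 27; 27−1 = 26
i=1: 26 = 5^2 + 1 (b=5); 5→6: 6^2 + 1 = 37; 37−1 = 36
i=2: 36 = 6^2 (b=6); 6→7: 7^2 = 49; 49−1 = 48
i=3: 48 = 6·7 + 6 (b=7); 7→8: 6·8 + 6 = 54; 54−1 = 53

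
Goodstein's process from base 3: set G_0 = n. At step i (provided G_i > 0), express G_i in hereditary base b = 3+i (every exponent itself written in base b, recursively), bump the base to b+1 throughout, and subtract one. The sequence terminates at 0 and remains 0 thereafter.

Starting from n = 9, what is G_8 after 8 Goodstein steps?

[0] 9 ≡ 3^2 (base 3). Lift 4: 16. −1: 15.
[1] 15 ≡ 3·4 + 3 (base 4). Lift 5: 18. −1: 17.
[2] 17 ≡ 3·5 + 2 (base 5). Lift 6: 20. −1: 19.
[3] 19 ≡ 3·6 + 1 (base 6). Lift 7: 22. −1: 21.
[4] 21 ≡ 3·7 (base 7). Lift 8: 24. −1: 23.
[5] 23 ≡ 2·8 + 7 (base 8). Lift 9: 25. −1: 24.
[6] 24 ≡ 2·9 + 6 (base 9). Lift 10: 26. −1: 25.
[7] 25 ≡ 2·10 + 5 (base 10). Lift 11: 27. −1: 26.
[8] 26 ≡ 2·11 + 4 (base 11). Lift 12: 28. −1: 27.

26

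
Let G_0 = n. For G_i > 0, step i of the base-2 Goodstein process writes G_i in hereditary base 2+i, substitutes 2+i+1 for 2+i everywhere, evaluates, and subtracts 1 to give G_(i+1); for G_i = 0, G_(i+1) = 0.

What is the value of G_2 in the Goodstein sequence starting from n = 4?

41

(0) 4|_2 = 2^2 ↦ 3^3|_3 = 27 ⇒ 26
(1) 26|_3 = 2·3^2 + 2·3 + 2 ↦ 2·4^2 + 2·4 + 2|_4 = 42 ⇒ 41
(2) 41|_4 = 2·4^2 + 2·4 + 1 ↦ 2·5^2 + 2·5 + 1|_5 = 61 ⇒ 60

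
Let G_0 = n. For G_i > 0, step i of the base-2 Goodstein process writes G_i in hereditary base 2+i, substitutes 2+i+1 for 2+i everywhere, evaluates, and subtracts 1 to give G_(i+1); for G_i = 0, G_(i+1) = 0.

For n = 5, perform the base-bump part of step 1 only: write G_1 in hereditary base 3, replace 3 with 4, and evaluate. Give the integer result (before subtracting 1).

256

i=0: 5 = 2^2 + 1 (b=2); 2→3: 3^3 + 1 = 28; 28−1 = 27
i=1: 27 = 3^3 (b=3); 3→4: 4^4 = 256; 256−1 = 255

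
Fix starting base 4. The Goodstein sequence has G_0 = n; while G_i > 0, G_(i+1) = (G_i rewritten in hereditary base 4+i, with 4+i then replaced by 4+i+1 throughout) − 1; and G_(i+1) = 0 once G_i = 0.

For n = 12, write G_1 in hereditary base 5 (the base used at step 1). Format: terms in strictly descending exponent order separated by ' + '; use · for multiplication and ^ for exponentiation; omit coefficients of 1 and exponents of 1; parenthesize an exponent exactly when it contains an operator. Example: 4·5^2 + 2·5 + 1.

2·5 + 4

step 0: 12 = 3·4; sub 5 for 4: 3·5; = 15; G_1 = 15−1 = 14
step 1: 14 = 2·5 + 4; sub 6 for 5: 2·6 + 4; = 16; G_2 = 16−1 = 15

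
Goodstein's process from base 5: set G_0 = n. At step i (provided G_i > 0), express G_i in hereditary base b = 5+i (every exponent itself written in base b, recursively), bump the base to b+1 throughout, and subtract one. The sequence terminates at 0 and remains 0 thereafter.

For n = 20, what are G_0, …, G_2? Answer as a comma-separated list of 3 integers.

[0] 20 ≡ 4·5 (base 5). Lift 6: 24. −1: 23.
[1] 23 ≡ 3·6 + 5 (base 6). Lift 7: 26. −1: 25.

20, 23, 25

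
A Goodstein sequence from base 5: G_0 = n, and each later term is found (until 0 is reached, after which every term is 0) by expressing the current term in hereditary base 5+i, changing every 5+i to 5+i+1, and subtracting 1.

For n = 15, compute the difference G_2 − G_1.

G_0=15  [base 5] 3·5  →[5↦6]→  3·6 = 18  −1 ⇒ G_1=17
G_1=17  [base 6] 2·6 + 5  →[6↦7]→  2·7 + 5 = 19  −1 ⇒ G_2=18

1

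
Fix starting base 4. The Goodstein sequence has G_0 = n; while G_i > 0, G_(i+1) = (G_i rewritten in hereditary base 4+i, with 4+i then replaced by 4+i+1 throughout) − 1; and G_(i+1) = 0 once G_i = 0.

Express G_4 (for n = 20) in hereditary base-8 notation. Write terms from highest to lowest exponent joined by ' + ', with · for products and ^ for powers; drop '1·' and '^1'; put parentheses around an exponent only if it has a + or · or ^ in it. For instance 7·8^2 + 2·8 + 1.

8^2 + 1

step 0: 20 = 4^2 + 4; sub 5 for 4: 5^2 + 5; = 30; G_1 = 30−1 = 29
step 1: 29 = 5^2 + 4; sub 6 for 5: 6^2 + 4; = 40; G_2 = 40−1 = 39
step 2: 39 = 6^2 + 3; sub 7 for 6: 7^2 + 3; = 52; G_3 = 52−1 = 51
step 3: 51 = 7^2 + 2; sub 8 for 7: 8^2 + 2; = 66; G_4 = 66−1 = 65
step 4: 65 = 8^2 + 1; sub 9 for 8: 9^2 + 1; = 82; G_5 = 82−1 = 81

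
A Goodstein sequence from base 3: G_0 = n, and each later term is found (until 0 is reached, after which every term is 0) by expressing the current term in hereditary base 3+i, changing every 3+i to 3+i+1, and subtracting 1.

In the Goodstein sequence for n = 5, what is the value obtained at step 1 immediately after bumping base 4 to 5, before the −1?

5 —HB3→ 3 + 2 —bump→ 4 + 2 = 6 —(−1)→ 5
5 —HB4→ 4 + 1 —bump→ 5 + 1 = 6 —(−1)→ 5

6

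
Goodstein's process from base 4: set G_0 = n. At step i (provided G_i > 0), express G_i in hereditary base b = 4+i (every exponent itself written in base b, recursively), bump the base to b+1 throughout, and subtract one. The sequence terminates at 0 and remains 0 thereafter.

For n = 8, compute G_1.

9

base 4: 8 = 2·4; at 5: 2·5 = 10; next = 9
base 5: 9 = 5 + 4; at 6: 6 + 4 = 10; next = 9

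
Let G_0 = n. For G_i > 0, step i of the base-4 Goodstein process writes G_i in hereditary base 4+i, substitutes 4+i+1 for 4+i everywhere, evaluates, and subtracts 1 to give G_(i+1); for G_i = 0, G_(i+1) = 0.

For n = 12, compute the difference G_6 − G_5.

[0] 12 ≡ 3·4 (base 4). Lift 5: 15. −1: 14.
[1] 14 ≡ 2·5 + 4 (base 5). Lift 6: 16. −1: 15.
[2] 15 ≡ 2·6 + 3 (base 6). Lift 7: 17. −1: 16.
[3] 16 ≡ 2·7 + 2 (base 7). Lift 8: 18. −1: 17.
[4] 17 ≡ 2·8 + 1 (base 8). Lift 9: 19. −1: 18.
[5] 18 ≡ 2·9 (base 9). Lift 10: 20. −1: 19.

1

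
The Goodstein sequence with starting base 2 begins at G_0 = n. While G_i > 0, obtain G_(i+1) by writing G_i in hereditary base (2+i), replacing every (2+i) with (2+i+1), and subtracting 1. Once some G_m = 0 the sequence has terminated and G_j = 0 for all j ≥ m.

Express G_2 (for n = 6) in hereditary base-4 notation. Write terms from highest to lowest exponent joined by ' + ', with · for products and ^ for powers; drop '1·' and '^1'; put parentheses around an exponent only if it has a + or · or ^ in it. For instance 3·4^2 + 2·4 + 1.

6 —HB2→ 2^2 + 2 —bump→ 3^3 + 3 = 30 —(−1)→ 29
29 —HB3→ 3^3 + 2 —bump→ 4^4 + 2 = 258 —(−1)→ 257
257 —HB4→ 4^4 + 1 —bump→ 5^5 + 1 = 3126 —(−1)→ 3125

4^4 + 1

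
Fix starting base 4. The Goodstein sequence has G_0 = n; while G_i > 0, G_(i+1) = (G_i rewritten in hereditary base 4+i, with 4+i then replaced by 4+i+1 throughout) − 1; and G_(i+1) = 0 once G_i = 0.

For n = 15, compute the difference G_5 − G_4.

1

step 0: 15 = 3·4 + 3; sub 5 for 4: 3·5 + 3; = 18; G_1 = 18−1 = 17
step 1: 17 = 3·5 + 2; sub 6 for 5: 3·6 + 2; = 20; G_2 = 20−1 = 19
step 2: 19 = 3·6 + 1; sub 7 for 6: 3·7 + 1; = 22; G_3 = 22−1 = 21
step 3: 21 = 3·7; sub 8 for 7: 3·8; = 24; G_4 = 24−1 = 23
step 4: 23 = 2·8 + 7; sub 9 for 8: 2·9 + 7; = 25; G_5 = 25−1 = 24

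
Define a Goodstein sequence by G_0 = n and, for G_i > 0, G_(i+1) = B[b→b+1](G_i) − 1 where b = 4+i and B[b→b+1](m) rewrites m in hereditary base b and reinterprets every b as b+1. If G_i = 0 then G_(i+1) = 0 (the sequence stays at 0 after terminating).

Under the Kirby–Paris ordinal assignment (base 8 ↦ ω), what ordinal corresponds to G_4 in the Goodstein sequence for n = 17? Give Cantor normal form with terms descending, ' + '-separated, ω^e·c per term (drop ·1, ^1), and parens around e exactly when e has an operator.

G_0=17  [base 4] 4^2 + 1  →[4↦5]→  5^2 + 1 = 26  −1 ⇒ G_1=25
G_1=25  [base 5] 5^2  →[5↦6]→  6^2 = 36  −1 ⇒ G_2=35
G_2=35  [base 6] 5·6 + 5  →[6↦7]→  5·7 + 5 = 40  −1 ⇒ G_3=39
G_3=39  [base 7] 5·7 + 4  →[7↦8]→  5·8 + 4 = 44  −1 ⇒ G_4=43
G_4=43  [base 8] 5·8 + 3  →[8↦9]→  5·9 + 3 = 48  −1 ⇒ G_5=47

ω·5 + 3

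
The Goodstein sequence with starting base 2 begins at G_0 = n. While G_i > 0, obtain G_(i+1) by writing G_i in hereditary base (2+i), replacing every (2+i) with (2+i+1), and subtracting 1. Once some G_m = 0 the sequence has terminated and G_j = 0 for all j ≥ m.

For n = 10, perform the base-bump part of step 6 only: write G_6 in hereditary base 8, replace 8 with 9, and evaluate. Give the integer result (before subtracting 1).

1937434593

base 2: 10 = 2^(2 + 1) + 2; at 3: 3^(3 + 1) + 3 = 84; next = 83
base 3: 83 = 3^(3 + 1) + 2; at 4: 4^(4 + 1) + 2 = 1026; next = 1025
base 4: 1025 = 4^(4 + 1) + 1; at 5: 5^(5 + 1) + 1 = 15626; next = 15625
base 5: 15625 = 5^(5 + 1); at 6: 6^(6 + 1) = 279936; next = 279935
base 6: 279935 = 5·6^6 + 5·6^5 + 5·6^4 + 5·6^3 + 5·6^2 + 5·6 + 5; at 7: 5·7^7 + 5·7^5 + 5·7^4 + 5·7^3 + 5·7^2 + 5·7 + 5 = 4215755; next = 4215754
base 7: 4215754 = 5·7^7 + 5·7^5 + 5·7^4 + 5·7^3 + 5·7^2 + 5·7 + 4; at 8: 5·8^8 + 5·8^5 + 5·8^4 + 5·8^3 + 5·8^2 + 5·8 + 4 = 84073324; next = 84073323
base 8: 84073323 = 5·8^8 + 5·8^5 + 5·8^4 + 5·8^3 + 5·8^2 + 5·8 + 3; at 9: 5·9^9 + 5·9^5 + 5·9^4 + 5·9^3 + 5·9^2 + 5·9 + 3 = 1937434593; next = 1937434592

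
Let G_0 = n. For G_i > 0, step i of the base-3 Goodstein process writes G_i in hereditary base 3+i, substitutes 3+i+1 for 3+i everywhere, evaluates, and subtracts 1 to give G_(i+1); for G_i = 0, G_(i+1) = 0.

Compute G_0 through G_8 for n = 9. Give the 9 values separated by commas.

step 0: 9 = 3^2; sub 4 for 3: 4^2; = 16; G_1 = 16−1 = 15
step 1: 15 = 3·4 + 3; sub 5 for 4: 3·5 + 3; = 18; G_2 = 18−1 = 17
step 2: 17 = 3·5 + 2; sub 6 for 5: 3·6 + 2; = 20; G_3 = 20−1 = 19
step 3: 19 = 3·6 + 1; sub 7 for 6: 3·7 + 1; = 22; G_4 = 22−1 = 21
step 4: 21 = 3·7; sub 8 for 7: 3·8; = 24; G_5 = 24−1 = 23
step 5: 23 = 2·8 + 7; sub 9 for 8: 2·9 + 7; = 25; G_6 = 25−1 = 24
step 6: 24 = 2·9 + 6; sub 10 for 9: 2·10 + 6; = 26; G_7 = 26−1 = 25
step 7: 25 = 2·10 + 5; sub 11 for 10: 2·11 + 5; = 27; G_8 = 27−1 = 26

9, 15, 17, 19, 21, 23, 24, 25, 26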